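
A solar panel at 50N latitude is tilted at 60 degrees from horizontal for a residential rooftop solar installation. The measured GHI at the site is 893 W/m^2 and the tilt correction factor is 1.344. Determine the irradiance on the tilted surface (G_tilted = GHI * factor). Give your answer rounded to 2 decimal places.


Identify the given values:
  GHI = 893 W/m^2, tilt correction factor = 1.344
Apply the formula G_tilted = GHI * factor:
  G_tilted = 893 * 1.344
  G_tilted = 1200.19 W/m^2

1200.19


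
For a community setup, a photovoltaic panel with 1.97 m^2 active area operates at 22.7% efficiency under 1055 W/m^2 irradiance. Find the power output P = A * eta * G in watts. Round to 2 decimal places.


Use the solar power formula P = A * eta * G.
Given: A = 1.97 m^2, eta = 0.227, G = 1055 W/m^2
P = 1.97 * 0.227 * 1055
P = 471.79 W

471.79


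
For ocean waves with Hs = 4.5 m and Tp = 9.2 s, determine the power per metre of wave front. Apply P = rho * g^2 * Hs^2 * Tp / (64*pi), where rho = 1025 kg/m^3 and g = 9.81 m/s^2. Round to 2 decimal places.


Apply wave power formula:
  g^2 = 9.81^2 = 96.2361
  Hs^2 = 4.5^2 = 20.25
  Numerator = rho * g^2 * Hs^2 * Tp = 1025 * 96.2361 * 20.25 * 9.2 = 18377005.07
  Denominator = 64 * pi = 201.0619
  P = 18377005.07 / 201.0619 = 91399.72 W/m

91399.72


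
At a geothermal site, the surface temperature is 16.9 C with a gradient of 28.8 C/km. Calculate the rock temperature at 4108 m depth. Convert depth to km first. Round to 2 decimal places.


Convert depth to km: 4108 / 1000 = 4.108 km
Temperature increase = gradient * depth_km = 28.8 * 4.108 = 118.31 C
Temperature at depth = T_surface + delta_T = 16.9 + 118.31
T = 135.21 C

135.21


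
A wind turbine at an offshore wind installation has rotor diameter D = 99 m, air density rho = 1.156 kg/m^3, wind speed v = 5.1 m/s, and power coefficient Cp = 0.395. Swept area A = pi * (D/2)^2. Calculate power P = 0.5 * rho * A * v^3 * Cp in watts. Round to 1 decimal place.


Step 1 -- Compute swept area:
  A = pi * (D/2)^2 = pi * (99/2)^2 = 7697.69 m^2
Step 2 -- Apply wind power equation:
  P = 0.5 * rho * A * v^3 * Cp
  v^3 = 5.1^3 = 132.651
  P = 0.5 * 1.156 * 7697.69 * 132.651 * 0.395
  P = 233128.7 W

233128.7


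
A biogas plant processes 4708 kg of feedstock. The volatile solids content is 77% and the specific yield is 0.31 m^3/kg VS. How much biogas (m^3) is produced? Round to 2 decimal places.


Compute volatile solids:
  VS = mass * VS_fraction = 4708 * 0.77 = 3625.16 kg
Calculate biogas volume:
  Biogas = VS * specific_yield = 3625.16 * 0.31
  Biogas = 1123.80 m^3

1123.80


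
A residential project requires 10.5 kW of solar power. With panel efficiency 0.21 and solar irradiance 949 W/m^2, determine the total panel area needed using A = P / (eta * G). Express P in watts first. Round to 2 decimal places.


Convert target power to watts: P = 10.5 * 1000 = 10500.0 W
Compute denominator: eta * G = 0.21 * 949 = 199.29
Required area A = P / (eta * G) = 10500.0 / 199.29
A = 52.69 m^2

52.69


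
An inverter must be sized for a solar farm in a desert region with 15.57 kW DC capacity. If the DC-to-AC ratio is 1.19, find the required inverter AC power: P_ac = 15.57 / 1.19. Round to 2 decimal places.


The inverter AC capacity is determined by the DC/AC ratio.
Given: P_dc = 15.57 kW, DC/AC ratio = 1.19
P_ac = P_dc / ratio = 15.57 / 1.19
P_ac = 13.08 kW

13.08


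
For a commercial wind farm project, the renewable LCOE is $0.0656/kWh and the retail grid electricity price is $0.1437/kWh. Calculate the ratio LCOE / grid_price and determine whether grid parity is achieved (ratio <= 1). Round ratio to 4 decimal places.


Compare LCOE to grid price:
  LCOE = $0.0656/kWh, Grid price = $0.1437/kWh
  Ratio = LCOE / grid_price = 0.0656 / 0.1437 = 0.4565
  Grid parity achieved (ratio <= 1)? yes

0.4565


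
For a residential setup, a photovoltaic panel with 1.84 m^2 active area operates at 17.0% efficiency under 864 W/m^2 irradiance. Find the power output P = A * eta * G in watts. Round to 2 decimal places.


Use the solar power formula P = A * eta * G.
Given: A = 1.84 m^2, eta = 0.17, G = 864 W/m^2
P = 1.84 * 0.17 * 864
P = 270.26 W

270.26


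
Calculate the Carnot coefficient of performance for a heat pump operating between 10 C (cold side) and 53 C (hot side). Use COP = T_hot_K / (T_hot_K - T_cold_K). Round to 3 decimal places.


Convert to Kelvin:
  T_hot = 53 + 273.15 = 326.15 K
  T_cold = 10 + 273.15 = 283.15 K
Apply Carnot COP formula:
  COP = T_hot_K / (T_hot_K - T_cold_K) = 326.15 / 43.0
  COP = 7.585

7.585


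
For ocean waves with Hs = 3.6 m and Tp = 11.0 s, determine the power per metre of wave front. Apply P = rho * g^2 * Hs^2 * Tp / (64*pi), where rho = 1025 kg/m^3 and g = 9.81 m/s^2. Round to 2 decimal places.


Apply wave power formula:
  g^2 = 9.81^2 = 96.2361
  Hs^2 = 3.6^2 = 12.96
  Numerator = rho * g^2 * Hs^2 * Tp = 1025 * 96.2361 * 12.96 * 11.0 = 14062403.88
  Denominator = 64 * pi = 201.0619
  P = 14062403.88 / 201.0619 = 69940.66 W/m

69940.66


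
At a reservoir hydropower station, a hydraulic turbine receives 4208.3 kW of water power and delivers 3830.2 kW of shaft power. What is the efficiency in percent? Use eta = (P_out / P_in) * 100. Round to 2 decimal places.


Turbine efficiency = (output power / input power) * 100
eta = (3830.2 / 4208.3) * 100
eta = 91.02%

91.02


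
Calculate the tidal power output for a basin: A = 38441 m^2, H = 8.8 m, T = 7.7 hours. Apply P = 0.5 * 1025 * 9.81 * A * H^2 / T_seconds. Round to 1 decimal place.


Convert period to seconds: T = 7.7 * 3600 = 27720.0 s
H^2 = 8.8^2 = 77.44
P = 0.5 * rho * g * A * H^2 / T
P = 0.5 * 1025 * 9.81 * 38441 * 77.44 / 27720.0
P = 539920.3 W

539920.3


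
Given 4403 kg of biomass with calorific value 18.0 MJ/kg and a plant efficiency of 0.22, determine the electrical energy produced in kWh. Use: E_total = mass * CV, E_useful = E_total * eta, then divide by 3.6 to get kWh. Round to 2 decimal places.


Total energy = mass * CV = 4403 * 18.0 = 79254.0 MJ
Useful energy = total * eta = 79254.0 * 0.22 = 17435.88 MJ
Convert to kWh: 17435.88 / 3.6
Useful energy = 4843.30 kWh

4843.30


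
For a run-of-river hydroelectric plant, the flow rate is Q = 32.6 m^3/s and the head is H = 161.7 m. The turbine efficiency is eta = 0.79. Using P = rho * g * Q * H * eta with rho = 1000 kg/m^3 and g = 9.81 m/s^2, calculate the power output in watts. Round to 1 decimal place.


Apply the hydropower formula P = rho * g * Q * H * eta
rho * g = 1000 * 9.81 = 9810.0
P = 9810.0 * 32.6 * 161.7 * 0.79
P = 40852977.9 W

40852977.9


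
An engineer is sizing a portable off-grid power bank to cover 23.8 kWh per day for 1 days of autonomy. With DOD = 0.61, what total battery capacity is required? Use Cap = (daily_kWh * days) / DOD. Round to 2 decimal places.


Total energy needed = daily * days = 23.8 * 1 = 23.8 kWh
Account for depth of discharge:
  Cap = total_energy / DOD = 23.8 / 0.61
  Cap = 39.02 kWh

39.02


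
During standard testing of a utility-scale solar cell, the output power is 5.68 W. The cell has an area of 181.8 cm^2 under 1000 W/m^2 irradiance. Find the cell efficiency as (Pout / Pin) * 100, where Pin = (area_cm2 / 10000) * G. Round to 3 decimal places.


First compute the input power:
  Pin = area_cm2 / 10000 * G = 181.8 / 10000 * 1000 = 18.18 W
Then compute efficiency:
  Efficiency = (Pout / Pin) * 100 = (5.68 / 18.18) * 100
  Efficiency = 31.243%

31.243


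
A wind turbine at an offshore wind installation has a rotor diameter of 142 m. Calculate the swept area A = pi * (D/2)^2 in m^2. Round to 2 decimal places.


Compute the rotor radius:
  r = D / 2 = 142 / 2 = 71.0 m
Calculate swept area:
  A = pi * r^2 = pi * 71.0^2
  A = 15836.77 m^2

15836.77


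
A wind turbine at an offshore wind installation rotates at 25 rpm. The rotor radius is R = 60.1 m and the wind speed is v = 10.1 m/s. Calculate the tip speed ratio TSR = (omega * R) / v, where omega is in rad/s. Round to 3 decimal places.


Convert rotational speed to rad/s:
  omega = 25 * 2 * pi / 60 = 2.618 rad/s
Compute tip speed:
  v_tip = omega * R = 2.618 * 60.1 = 157.341 m/s
Tip speed ratio:
  TSR = v_tip / v_wind = 157.341 / 10.1 = 15.578

15.578


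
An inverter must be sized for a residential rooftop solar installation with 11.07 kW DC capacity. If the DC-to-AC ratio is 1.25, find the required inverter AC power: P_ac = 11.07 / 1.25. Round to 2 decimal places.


The inverter AC capacity is determined by the DC/AC ratio.
Given: P_dc = 11.07 kW, DC/AC ratio = 1.25
P_ac = P_dc / ratio = 11.07 / 1.25
P_ac = 8.86 kW

8.86


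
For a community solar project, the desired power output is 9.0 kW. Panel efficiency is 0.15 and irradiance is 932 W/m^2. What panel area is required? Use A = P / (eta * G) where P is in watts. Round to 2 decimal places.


Convert target power to watts: P = 9.0 * 1000 = 9000.0 W
Compute denominator: eta * G = 0.15 * 932 = 139.8
Required area A = P / (eta * G) = 9000.0 / 139.8
A = 64.38 m^2

64.38


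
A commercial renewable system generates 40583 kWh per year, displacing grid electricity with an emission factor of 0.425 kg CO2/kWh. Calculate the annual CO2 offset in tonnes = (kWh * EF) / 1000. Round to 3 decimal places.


CO2 offset in kg = generation * emission_factor
CO2 offset = 40583 * 0.425 = 17247.78 kg
Convert to tonnes:
  CO2 offset = 17247.78 / 1000 = 17.248 tonnes

17.248


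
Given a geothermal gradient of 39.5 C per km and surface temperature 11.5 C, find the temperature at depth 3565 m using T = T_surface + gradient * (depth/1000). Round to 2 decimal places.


Convert depth to km: 3565 / 1000 = 3.565 km
Temperature increase = gradient * depth_km = 39.5 * 3.565 = 140.82 C
Temperature at depth = T_surface + delta_T = 11.5 + 140.82
T = 152.32 C

152.32


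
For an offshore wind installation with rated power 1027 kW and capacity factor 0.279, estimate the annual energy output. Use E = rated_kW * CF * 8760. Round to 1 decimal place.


Annual energy = rated_kW * capacity_factor * hours_per_year
Given: P_rated = 1027 kW, CF = 0.279, hours = 8760
E = 1027 * 0.279 * 8760
E = 2510029.1 kWh

2510029.1


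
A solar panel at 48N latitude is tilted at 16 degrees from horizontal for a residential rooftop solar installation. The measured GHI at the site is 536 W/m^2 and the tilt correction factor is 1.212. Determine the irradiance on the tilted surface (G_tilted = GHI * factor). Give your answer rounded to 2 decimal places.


Identify the given values:
  GHI = 536 W/m^2, tilt correction factor = 1.212
Apply the formula G_tilted = GHI * factor:
  G_tilted = 536 * 1.212
  G_tilted = 649.63 W/m^2

649.63


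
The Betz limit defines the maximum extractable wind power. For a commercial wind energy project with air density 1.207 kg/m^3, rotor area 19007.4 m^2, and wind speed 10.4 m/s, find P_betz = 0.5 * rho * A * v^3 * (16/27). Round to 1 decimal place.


The Betz coefficient Cp_max = 16/27 = 0.5926
v^3 = 10.4^3 = 1124.864
P_betz = 0.5 * rho * A * v^3 * Cp_max
P_betz = 0.5 * 1.207 * 19007.4 * 1124.864 * 0.5926
P_betz = 7646386.1 W

7646386.1


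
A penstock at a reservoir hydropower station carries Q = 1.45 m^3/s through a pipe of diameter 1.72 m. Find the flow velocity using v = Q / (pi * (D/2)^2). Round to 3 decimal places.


Compute pipe cross-sectional area:
  A = pi * (D/2)^2 = pi * (1.72/2)^2 = 2.3235 m^2
Calculate velocity:
  v = Q / A = 1.45 / 2.3235
  v = 0.624 m/s

0.624


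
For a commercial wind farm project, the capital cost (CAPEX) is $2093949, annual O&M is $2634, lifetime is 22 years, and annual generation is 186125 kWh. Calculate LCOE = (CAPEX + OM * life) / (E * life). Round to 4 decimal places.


Total cost = CAPEX + OM * lifetime = 2093949 + 2634 * 22 = 2093949 + 57948 = 2151897
Total generation = annual * lifetime = 186125 * 22 = 4094750 kWh
LCOE = 2151897 / 4094750
LCOE = 0.5255 $/kWh

0.5255


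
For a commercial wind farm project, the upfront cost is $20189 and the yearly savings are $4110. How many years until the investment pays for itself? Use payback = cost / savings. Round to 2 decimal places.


Simple payback period = initial cost / annual savings
Payback = 20189 / 4110
Payback = 4.91 years

4.91


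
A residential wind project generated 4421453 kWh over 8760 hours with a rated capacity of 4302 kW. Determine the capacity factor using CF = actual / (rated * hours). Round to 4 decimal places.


Capacity factor = actual output / maximum possible output
Maximum possible = rated * hours = 4302 * 8760 = 37685520 kWh
CF = 4421453 / 37685520
CF = 0.1173

0.1173


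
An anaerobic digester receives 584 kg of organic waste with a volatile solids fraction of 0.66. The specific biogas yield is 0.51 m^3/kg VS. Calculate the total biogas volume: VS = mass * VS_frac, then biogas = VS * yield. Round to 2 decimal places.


Compute volatile solids:
  VS = mass * VS_fraction = 584 * 0.66 = 385.44 kg
Calculate biogas volume:
  Biogas = VS * specific_yield = 385.44 * 0.51
  Biogas = 196.57 m^3

196.57


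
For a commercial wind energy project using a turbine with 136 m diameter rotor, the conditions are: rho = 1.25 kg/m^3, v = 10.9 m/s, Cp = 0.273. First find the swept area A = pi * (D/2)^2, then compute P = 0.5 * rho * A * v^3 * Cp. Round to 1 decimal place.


Step 1 -- Compute swept area:
  A = pi * (D/2)^2 = pi * (136/2)^2 = 14526.72 m^2
Step 2 -- Apply wind power equation:
  P = 0.5 * rho * A * v^3 * Cp
  v^3 = 10.9^3 = 1295.029
  P = 0.5 * 1.25 * 14526.72 * 1295.029 * 0.273
  P = 3209887.8 W

3209887.8


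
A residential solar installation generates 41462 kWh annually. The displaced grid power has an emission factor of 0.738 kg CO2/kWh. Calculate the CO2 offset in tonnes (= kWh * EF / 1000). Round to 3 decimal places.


CO2 offset in kg = generation * emission_factor
CO2 offset = 41462 * 0.738 = 30598.96 kg
Convert to tonnes:
  CO2 offset = 30598.96 / 1000 = 30.599 tonnes

30.599


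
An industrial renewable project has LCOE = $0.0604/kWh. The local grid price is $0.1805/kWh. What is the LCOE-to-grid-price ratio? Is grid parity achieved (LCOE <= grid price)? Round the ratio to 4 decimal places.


Compare LCOE to grid price:
  LCOE = $0.0604/kWh, Grid price = $0.1805/kWh
  Ratio = LCOE / grid_price = 0.0604 / 0.1805 = 0.3346
  Grid parity achieved (ratio <= 1)? yes

0.3346


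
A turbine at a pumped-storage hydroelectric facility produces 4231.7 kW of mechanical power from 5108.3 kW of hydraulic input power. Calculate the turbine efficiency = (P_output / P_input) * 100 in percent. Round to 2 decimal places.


Turbine efficiency = (output power / input power) * 100
eta = (4231.7 / 5108.3) * 100
eta = 82.84%

82.84


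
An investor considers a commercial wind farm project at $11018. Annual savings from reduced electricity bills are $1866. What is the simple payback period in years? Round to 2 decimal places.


Simple payback period = initial cost / annual savings
Payback = 11018 / 1866
Payback = 5.90 years

5.90


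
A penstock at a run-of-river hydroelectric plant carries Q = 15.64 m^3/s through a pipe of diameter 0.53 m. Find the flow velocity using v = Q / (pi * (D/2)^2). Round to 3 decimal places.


Compute pipe cross-sectional area:
  A = pi * (D/2)^2 = pi * (0.53/2)^2 = 0.2206 m^2
Calculate velocity:
  v = Q / A = 15.64 / 0.2206
  v = 70.892 m/s

70.892


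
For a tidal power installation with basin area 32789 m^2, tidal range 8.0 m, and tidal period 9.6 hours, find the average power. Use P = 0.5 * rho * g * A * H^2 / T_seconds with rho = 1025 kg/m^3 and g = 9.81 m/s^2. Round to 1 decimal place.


Convert period to seconds: T = 9.6 * 3600 = 34560.0 s
H^2 = 8.0^2 = 64.0
P = 0.5 * rho * g * A * H^2 / T
P = 0.5 * 1025 * 9.81 * 32789 * 64.0 / 34560.0
P = 305279.3 W

305279.3


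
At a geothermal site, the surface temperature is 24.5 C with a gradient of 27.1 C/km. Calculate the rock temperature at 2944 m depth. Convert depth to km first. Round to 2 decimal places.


Convert depth to km: 2944 / 1000 = 2.944 km
Temperature increase = gradient * depth_km = 27.1 * 2.944 = 79.78 C
Temperature at depth = T_surface + delta_T = 24.5 + 79.78
T = 104.28 C

104.28


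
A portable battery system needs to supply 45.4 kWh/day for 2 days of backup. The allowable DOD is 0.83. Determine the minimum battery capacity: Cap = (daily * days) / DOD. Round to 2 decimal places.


Total energy needed = daily * days = 45.4 * 2 = 90.8 kWh
Account for depth of discharge:
  Cap = total_energy / DOD = 90.8 / 0.83
  Cap = 109.40 kWh

109.40


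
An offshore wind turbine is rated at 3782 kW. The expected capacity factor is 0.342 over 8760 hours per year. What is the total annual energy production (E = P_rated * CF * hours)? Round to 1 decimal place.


Annual energy = rated_kW * capacity_factor * hours_per_year
Given: P_rated = 3782 kW, CF = 0.342, hours = 8760
E = 3782 * 0.342 * 8760
E = 11330569.4 kWh

11330569.4


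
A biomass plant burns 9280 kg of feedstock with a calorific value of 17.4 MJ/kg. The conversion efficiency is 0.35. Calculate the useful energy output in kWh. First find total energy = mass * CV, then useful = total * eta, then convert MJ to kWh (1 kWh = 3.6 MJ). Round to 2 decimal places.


Total energy = mass * CV = 9280 * 17.4 = 161472.0 MJ
Useful energy = total * eta = 161472.0 * 0.35 = 56515.2 MJ
Convert to kWh: 56515.2 / 3.6
Useful energy = 15698.67 kWh

15698.67


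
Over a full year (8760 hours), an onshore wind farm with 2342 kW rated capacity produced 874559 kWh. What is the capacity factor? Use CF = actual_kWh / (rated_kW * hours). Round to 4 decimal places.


Capacity factor = actual output / maximum possible output
Maximum possible = rated * hours = 2342 * 8760 = 20515920 kWh
CF = 874559 / 20515920
CF = 0.0426

0.0426


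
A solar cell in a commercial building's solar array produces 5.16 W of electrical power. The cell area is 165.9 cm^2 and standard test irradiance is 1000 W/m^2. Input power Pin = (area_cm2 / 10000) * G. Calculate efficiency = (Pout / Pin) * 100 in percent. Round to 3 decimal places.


First compute the input power:
  Pin = area_cm2 / 10000 * G = 165.9 / 10000 * 1000 = 16.59 W
Then compute efficiency:
  Efficiency = (Pout / Pin) * 100 = (5.16 / 16.59) * 100
  Efficiency = 31.103%

31.103


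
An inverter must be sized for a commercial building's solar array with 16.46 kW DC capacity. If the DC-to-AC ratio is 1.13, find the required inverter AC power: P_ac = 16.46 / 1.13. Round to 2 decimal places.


The inverter AC capacity is determined by the DC/AC ratio.
Given: P_dc = 16.46 kW, DC/AC ratio = 1.13
P_ac = P_dc / ratio = 16.46 / 1.13
P_ac = 14.57 kW

14.57


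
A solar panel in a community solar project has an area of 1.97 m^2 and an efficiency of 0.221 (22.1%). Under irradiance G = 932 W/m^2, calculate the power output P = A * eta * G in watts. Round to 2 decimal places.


Use the solar power formula P = A * eta * G.
Given: A = 1.97 m^2, eta = 0.221, G = 932 W/m^2
P = 1.97 * 0.221 * 932
P = 405.76 W

405.76


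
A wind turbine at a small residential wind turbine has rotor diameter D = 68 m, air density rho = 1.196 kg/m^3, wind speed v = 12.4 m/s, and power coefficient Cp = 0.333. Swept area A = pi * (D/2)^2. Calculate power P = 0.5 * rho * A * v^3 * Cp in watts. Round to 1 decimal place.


Step 1 -- Compute swept area:
  A = pi * (D/2)^2 = pi * (68/2)^2 = 3631.68 m^2
Step 2 -- Apply wind power equation:
  P = 0.5 * rho * A * v^3 * Cp
  v^3 = 12.4^3 = 1906.624
  P = 0.5 * 1.196 * 3631.68 * 1906.624 * 0.333
  P = 1378853.7 W

1378853.7


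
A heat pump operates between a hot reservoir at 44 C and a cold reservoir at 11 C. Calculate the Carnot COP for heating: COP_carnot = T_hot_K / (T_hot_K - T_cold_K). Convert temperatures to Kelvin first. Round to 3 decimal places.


Convert to Kelvin:
  T_hot = 44 + 273.15 = 317.15 K
  T_cold = 11 + 273.15 = 284.15 K
Apply Carnot COP formula:
  COP = T_hot_K / (T_hot_K - T_cold_K) = 317.15 / 33.0
  COP = 9.611

9.611


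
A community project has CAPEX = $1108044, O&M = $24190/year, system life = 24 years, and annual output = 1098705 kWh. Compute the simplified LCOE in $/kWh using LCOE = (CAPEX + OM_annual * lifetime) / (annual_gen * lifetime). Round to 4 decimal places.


Total cost = CAPEX + OM * lifetime = 1108044 + 24190 * 24 = 1108044 + 580560 = 1688604
Total generation = annual * lifetime = 1098705 * 24 = 26368920 kWh
LCOE = 1688604 / 26368920
LCOE = 0.0640 $/kWh

0.0640


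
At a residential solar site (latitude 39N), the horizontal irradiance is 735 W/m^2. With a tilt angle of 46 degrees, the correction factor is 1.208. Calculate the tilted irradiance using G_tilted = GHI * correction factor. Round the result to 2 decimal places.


Identify the given values:
  GHI = 735 W/m^2, tilt correction factor = 1.208
Apply the formula G_tilted = GHI * factor:
  G_tilted = 735 * 1.208
  G_tilted = 887.88 W/m^2

887.88


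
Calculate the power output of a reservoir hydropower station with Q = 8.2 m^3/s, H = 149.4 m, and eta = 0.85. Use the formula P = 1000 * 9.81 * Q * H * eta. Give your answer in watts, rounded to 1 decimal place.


Apply the hydropower formula P = rho * g * Q * H * eta
rho * g = 1000 * 9.81 = 9810.0
P = 9810.0 * 8.2 * 149.4 * 0.85
P = 10215329.6 W

10215329.6


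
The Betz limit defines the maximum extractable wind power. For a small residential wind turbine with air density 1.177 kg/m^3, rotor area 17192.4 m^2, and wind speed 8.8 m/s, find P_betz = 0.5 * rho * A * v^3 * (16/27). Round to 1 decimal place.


The Betz coefficient Cp_max = 16/27 = 0.5926
v^3 = 8.8^3 = 681.472
P_betz = 0.5 * rho * A * v^3 * Cp_max
P_betz = 0.5 * 1.177 * 17192.4 * 681.472 * 0.5926
P_betz = 4085895.1 W

4085895.1


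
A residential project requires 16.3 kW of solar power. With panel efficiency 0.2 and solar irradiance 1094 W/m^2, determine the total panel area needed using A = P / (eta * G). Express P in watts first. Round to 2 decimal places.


Convert target power to watts: P = 16.3 * 1000 = 16300.0 W
Compute denominator: eta * G = 0.2 * 1094 = 218.8
Required area A = P / (eta * G) = 16300.0 / 218.8
A = 74.50 m^2

74.50


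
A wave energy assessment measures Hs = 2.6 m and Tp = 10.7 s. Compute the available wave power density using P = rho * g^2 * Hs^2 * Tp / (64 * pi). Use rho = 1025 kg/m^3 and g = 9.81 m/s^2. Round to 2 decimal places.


Apply wave power formula:
  g^2 = 9.81^2 = 96.2361
  Hs^2 = 2.6^2 = 6.76
  Numerator = rho * g^2 * Hs^2 * Tp = 1025 * 96.2361 * 6.76 * 10.7 = 7134973.32
  Denominator = 64 * pi = 201.0619
  P = 7134973.32 / 201.0619 = 35486.45 W/m

35486.45


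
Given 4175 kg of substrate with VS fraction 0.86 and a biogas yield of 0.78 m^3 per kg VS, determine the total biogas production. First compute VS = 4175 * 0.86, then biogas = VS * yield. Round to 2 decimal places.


Compute volatile solids:
  VS = mass * VS_fraction = 4175 * 0.86 = 3590.5 kg
Calculate biogas volume:
  Biogas = VS * specific_yield = 3590.5 * 0.78
  Biogas = 2800.59 m^3

2800.59


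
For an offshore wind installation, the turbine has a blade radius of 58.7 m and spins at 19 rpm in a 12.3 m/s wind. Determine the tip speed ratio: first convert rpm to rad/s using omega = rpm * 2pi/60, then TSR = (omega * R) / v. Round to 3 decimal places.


Convert rotational speed to rad/s:
  omega = 19 * 2 * pi / 60 = 1.9897 rad/s
Compute tip speed:
  v_tip = omega * R = 1.9897 * 58.7 = 116.794 m/s
Tip speed ratio:
  TSR = v_tip / v_wind = 116.794 / 12.3 = 9.495

9.495


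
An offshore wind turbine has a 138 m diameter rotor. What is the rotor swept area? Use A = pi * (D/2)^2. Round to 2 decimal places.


Compute the rotor radius:
  r = D / 2 = 138 / 2 = 69.0 m
Calculate swept area:
  A = pi * r^2 = pi * 69.0^2
  A = 14957.12 m^2

14957.12


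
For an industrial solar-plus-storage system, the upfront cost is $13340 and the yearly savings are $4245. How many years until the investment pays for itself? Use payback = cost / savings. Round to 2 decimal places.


Simple payback period = initial cost / annual savings
Payback = 13340 / 4245
Payback = 3.14 years

3.14


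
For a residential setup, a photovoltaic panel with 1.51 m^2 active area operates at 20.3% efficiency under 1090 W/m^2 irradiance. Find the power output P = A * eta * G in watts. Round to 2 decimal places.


Use the solar power formula P = A * eta * G.
Given: A = 1.51 m^2, eta = 0.203, G = 1090 W/m^2
P = 1.51 * 0.203 * 1090
P = 334.12 W

334.12


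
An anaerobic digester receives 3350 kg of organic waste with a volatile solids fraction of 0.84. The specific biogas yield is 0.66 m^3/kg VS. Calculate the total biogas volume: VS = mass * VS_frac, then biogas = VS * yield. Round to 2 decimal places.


Compute volatile solids:
  VS = mass * VS_fraction = 3350 * 0.84 = 2814.0 kg
Calculate biogas volume:
  Biogas = VS * specific_yield = 2814.0 * 0.66
  Biogas = 1857.24 m^3

1857.24


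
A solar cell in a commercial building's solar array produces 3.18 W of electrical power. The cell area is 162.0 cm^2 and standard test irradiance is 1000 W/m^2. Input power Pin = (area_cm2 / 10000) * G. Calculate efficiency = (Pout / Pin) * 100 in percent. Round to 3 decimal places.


First compute the input power:
  Pin = area_cm2 / 10000 * G = 162.0 / 10000 * 1000 = 16.2 W
Then compute efficiency:
  Efficiency = (Pout / Pin) * 100 = (3.18 / 16.2) * 100
  Efficiency = 19.630%

19.630


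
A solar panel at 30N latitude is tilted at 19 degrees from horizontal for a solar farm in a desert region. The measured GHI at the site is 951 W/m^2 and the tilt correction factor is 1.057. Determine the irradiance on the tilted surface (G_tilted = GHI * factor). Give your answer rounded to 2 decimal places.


Identify the given values:
  GHI = 951 W/m^2, tilt correction factor = 1.057
Apply the formula G_tilted = GHI * factor:
  G_tilted = 951 * 1.057
  G_tilted = 1005.21 W/m^2

1005.21


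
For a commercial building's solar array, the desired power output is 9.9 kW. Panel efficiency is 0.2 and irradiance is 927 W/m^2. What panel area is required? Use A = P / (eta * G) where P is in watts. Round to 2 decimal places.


Convert target power to watts: P = 9.9 * 1000 = 9900.0 W
Compute denominator: eta * G = 0.2 * 927 = 185.4
Required area A = P / (eta * G) = 9900.0 / 185.4
A = 53.40 m^2

53.40


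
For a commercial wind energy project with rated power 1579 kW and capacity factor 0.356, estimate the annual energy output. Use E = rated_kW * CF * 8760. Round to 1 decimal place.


Annual energy = rated_kW * capacity_factor * hours_per_year
Given: P_rated = 1579 kW, CF = 0.356, hours = 8760
E = 1579 * 0.356 * 8760
E = 4924206.2 kWh

4924206.2


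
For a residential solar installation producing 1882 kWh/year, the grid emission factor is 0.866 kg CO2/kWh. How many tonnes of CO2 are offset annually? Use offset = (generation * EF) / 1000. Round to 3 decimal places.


CO2 offset in kg = generation * emission_factor
CO2 offset = 1882 * 0.866 = 1629.81 kg
Convert to tonnes:
  CO2 offset = 1629.81 / 1000 = 1.630 tonnes

1.630


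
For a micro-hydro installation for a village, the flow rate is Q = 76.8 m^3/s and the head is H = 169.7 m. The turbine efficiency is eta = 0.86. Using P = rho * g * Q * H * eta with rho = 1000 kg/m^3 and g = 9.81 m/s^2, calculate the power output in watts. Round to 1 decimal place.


Apply the hydropower formula P = rho * g * Q * H * eta
rho * g = 1000 * 9.81 = 9810.0
P = 9810.0 * 76.8 * 169.7 * 0.86
P = 109953870.3 W

109953870.3


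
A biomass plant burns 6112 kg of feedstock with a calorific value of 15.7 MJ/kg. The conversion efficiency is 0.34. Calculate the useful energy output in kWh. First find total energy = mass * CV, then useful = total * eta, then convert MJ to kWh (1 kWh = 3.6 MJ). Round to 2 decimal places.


Total energy = mass * CV = 6112 * 15.7 = 95958.4 MJ
Useful energy = total * eta = 95958.4 * 0.34 = 32625.86 MJ
Convert to kWh: 32625.86 / 3.6
Useful energy = 9062.74 kWh

9062.74


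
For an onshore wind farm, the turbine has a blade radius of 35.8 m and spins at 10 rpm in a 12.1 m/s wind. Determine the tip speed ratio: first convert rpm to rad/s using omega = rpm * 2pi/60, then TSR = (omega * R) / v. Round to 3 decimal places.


Convert rotational speed to rad/s:
  omega = 10 * 2 * pi / 60 = 1.0472 rad/s
Compute tip speed:
  v_tip = omega * R = 1.0472 * 35.8 = 37.49 m/s
Tip speed ratio:
  TSR = v_tip / v_wind = 37.49 / 12.1 = 3.098

3.098


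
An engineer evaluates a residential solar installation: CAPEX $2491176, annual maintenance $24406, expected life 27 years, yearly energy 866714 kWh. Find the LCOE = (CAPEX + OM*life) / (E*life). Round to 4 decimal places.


Total cost = CAPEX + OM * lifetime = 2491176 + 24406 * 27 = 2491176 + 658962 = 3150138
Total generation = annual * lifetime = 866714 * 27 = 23401278 kWh
LCOE = 3150138 / 23401278
LCOE = 0.1346 $/kWh

0.1346


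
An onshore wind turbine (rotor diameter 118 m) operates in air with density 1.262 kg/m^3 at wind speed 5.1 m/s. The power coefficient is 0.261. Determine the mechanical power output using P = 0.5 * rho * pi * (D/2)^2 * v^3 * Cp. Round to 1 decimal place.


Step 1 -- Compute swept area:
  A = pi * (D/2)^2 = pi * (118/2)^2 = 10935.88 m^2
Step 2 -- Apply wind power equation:
  P = 0.5 * rho * A * v^3 * Cp
  v^3 = 5.1^3 = 132.651
  P = 0.5 * 1.262 * 10935.88 * 132.651 * 0.261
  P = 238910.0 W

238910.0


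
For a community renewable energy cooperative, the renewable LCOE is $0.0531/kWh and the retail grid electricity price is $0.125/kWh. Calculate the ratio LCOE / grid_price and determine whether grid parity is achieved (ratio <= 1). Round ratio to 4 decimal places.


Compare LCOE to grid price:
  LCOE = $0.0531/kWh, Grid price = $0.125/kWh
  Ratio = LCOE / grid_price = 0.0531 / 0.125 = 0.4248
  Grid parity achieved (ratio <= 1)? yes

0.4248


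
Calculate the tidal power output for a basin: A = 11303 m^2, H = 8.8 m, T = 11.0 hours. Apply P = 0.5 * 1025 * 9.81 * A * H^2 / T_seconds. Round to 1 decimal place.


Convert period to seconds: T = 11.0 * 3600 = 39600.0 s
H^2 = 8.8^2 = 77.44
P = 0.5 * rho * g * A * H^2 / T
P = 0.5 * 1025 * 9.81 * 11303 * 77.44 / 39600.0
P = 111128.8 W

111128.8


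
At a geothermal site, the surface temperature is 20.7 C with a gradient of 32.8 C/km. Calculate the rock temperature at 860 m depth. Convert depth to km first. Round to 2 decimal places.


Convert depth to km: 860 / 1000 = 0.86 km
Temperature increase = gradient * depth_km = 32.8 * 0.86 = 28.21 C
Temperature at depth = T_surface + delta_T = 20.7 + 28.21
T = 48.91 C

48.91


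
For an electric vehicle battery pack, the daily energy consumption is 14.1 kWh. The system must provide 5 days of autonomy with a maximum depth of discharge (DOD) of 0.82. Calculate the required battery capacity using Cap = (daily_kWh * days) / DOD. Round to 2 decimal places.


Total energy needed = daily * days = 14.1 * 5 = 70.5 kWh
Account for depth of discharge:
  Cap = total_energy / DOD = 70.5 / 0.82
  Cap = 85.98 kWh

85.98


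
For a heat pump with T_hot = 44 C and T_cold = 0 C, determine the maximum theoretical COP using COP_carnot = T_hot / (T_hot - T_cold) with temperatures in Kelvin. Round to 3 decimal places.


Convert to Kelvin:
  T_hot = 44 + 273.15 = 317.15 K
  T_cold = 0 + 273.15 = 273.15 K
Apply Carnot COP formula:
  COP = T_hot_K / (T_hot_K - T_cold_K) = 317.15 / 44.0
  COP = 7.208

7.208


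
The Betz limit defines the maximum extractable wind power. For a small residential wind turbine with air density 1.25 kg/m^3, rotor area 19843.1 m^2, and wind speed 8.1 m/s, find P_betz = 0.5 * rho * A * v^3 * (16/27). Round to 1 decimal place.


The Betz coefficient Cp_max = 16/27 = 0.5926
v^3 = 8.1^3 = 531.441
P_betz = 0.5 * rho * A * v^3 * Cp_max
P_betz = 0.5 * 1.25 * 19843.1 * 531.441 * 0.5926
P_betz = 3905717.4 W

3905717.4


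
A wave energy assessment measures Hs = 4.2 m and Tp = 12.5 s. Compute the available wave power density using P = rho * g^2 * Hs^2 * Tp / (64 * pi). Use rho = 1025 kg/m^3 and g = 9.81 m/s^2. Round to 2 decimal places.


Apply wave power formula:
  g^2 = 9.81^2 = 96.2361
  Hs^2 = 4.2^2 = 17.64
  Numerator = rho * g^2 * Hs^2 * Tp = 1025 * 96.2361 * 17.64 * 12.5 = 21750561.55
  Denominator = 64 * pi = 201.0619
  P = 21750561.55 / 201.0619 = 108178.42 W/m

108178.42


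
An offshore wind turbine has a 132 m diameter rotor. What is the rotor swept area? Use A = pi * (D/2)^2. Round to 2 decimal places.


Compute the rotor radius:
  r = D / 2 = 132 / 2 = 66.0 m
Calculate swept area:
  A = pi * r^2 = pi * 66.0^2
  A = 13684.78 m^2

13684.78


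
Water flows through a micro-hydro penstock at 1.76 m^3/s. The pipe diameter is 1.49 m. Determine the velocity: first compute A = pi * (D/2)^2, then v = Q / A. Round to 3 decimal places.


Compute pipe cross-sectional area:
  A = pi * (D/2)^2 = pi * (1.49/2)^2 = 1.7437 m^2
Calculate velocity:
  v = Q / A = 1.76 / 1.7437
  v = 1.009 m/s

1.009


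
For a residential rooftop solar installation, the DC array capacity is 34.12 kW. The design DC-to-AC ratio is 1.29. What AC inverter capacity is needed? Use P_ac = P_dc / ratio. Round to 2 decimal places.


The inverter AC capacity is determined by the DC/AC ratio.
Given: P_dc = 34.12 kW, DC/AC ratio = 1.29
P_ac = P_dc / ratio = 34.12 / 1.29
P_ac = 26.45 kW

26.45


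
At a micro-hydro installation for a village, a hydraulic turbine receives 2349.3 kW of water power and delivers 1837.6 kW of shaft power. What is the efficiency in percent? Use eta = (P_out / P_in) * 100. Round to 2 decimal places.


Turbine efficiency = (output power / input power) * 100
eta = (1837.6 / 2349.3) * 100
eta = 78.22%

78.22


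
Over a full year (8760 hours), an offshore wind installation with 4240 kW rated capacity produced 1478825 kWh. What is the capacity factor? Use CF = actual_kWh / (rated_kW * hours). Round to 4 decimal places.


Capacity factor = actual output / maximum possible output
Maximum possible = rated * hours = 4240 * 8760 = 37142400 kWh
CF = 1478825 / 37142400
CF = 0.0398

0.0398


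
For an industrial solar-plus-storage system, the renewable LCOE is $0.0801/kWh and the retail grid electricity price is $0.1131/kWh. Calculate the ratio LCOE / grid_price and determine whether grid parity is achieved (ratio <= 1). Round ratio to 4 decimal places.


Compare LCOE to grid price:
  LCOE = $0.0801/kWh, Grid price = $0.1131/kWh
  Ratio = LCOE / grid_price = 0.0801 / 0.1131 = 0.7082
  Grid parity achieved (ratio <= 1)? yes

0.7082


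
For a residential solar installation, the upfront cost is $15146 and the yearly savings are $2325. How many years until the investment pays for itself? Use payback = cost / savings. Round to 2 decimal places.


Simple payback period = initial cost / annual savings
Payback = 15146 / 2325
Payback = 6.51 years

6.51


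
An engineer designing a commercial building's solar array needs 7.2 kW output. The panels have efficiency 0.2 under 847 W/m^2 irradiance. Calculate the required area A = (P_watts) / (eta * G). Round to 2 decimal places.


Convert target power to watts: P = 7.2 * 1000 = 7200.0 W
Compute denominator: eta * G = 0.2 * 847 = 169.4
Required area A = P / (eta * G) = 7200.0 / 169.4
A = 42.50 m^2

42.50


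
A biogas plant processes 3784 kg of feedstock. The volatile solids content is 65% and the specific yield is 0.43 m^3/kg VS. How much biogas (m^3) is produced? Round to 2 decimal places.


Compute volatile solids:
  VS = mass * VS_fraction = 3784 * 0.65 = 2459.6 kg
Calculate biogas volume:
  Biogas = VS * specific_yield = 2459.6 * 0.43
  Biogas = 1057.63 m^3

1057.63


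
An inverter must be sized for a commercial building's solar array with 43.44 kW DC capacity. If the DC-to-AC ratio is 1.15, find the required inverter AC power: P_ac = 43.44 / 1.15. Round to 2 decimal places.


The inverter AC capacity is determined by the DC/AC ratio.
Given: P_dc = 43.44 kW, DC/AC ratio = 1.15
P_ac = P_dc / ratio = 43.44 / 1.15
P_ac = 37.77 kW

37.77


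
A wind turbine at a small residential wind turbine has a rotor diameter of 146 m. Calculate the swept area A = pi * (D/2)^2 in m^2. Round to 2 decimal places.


Compute the rotor radius:
  r = D / 2 = 146 / 2 = 73.0 m
Calculate swept area:
  A = pi * r^2 = pi * 73.0^2
  A = 16741.55 m^2

16741.55


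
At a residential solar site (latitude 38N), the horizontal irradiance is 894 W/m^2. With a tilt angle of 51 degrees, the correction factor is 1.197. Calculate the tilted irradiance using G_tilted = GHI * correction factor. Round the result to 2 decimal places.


Identify the given values:
  GHI = 894 W/m^2, tilt correction factor = 1.197
Apply the formula G_tilted = GHI * factor:
  G_tilted = 894 * 1.197
  G_tilted = 1070.12 W/m^2

1070.12


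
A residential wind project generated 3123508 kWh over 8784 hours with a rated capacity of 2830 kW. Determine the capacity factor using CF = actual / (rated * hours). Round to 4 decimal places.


Capacity factor = actual output / maximum possible output
Maximum possible = rated * hours = 2830 * 8784 = 24858720 kWh
CF = 3123508 / 24858720
CF = 0.1257

0.1257


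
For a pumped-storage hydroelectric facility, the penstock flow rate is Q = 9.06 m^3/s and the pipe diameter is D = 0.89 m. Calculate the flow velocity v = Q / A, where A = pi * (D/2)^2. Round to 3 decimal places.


Compute pipe cross-sectional area:
  A = pi * (D/2)^2 = pi * (0.89/2)^2 = 0.6221 m^2
Calculate velocity:
  v = Q / A = 9.06 / 0.6221
  v = 14.563 m/s

14.563


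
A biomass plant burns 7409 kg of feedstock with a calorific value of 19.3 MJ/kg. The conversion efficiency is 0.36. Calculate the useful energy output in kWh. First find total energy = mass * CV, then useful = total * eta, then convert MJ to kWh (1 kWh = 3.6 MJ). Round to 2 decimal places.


Total energy = mass * CV = 7409 * 19.3 = 142993.7 MJ
Useful energy = total * eta = 142993.7 * 0.36 = 51477.73 MJ
Convert to kWh: 51477.73 / 3.6
Useful energy = 14299.37 kWh

14299.37


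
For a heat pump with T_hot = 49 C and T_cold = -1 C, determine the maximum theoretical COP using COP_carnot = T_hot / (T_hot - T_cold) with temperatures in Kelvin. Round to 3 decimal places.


Convert to Kelvin:
  T_hot = 49 + 273.15 = 322.15 K
  T_cold = -1 + 273.15 = 272.15 K
Apply Carnot COP formula:
  COP = T_hot_K / (T_hot_K - T_cold_K) = 322.15 / 50.0
  COP = 6.443

6.443


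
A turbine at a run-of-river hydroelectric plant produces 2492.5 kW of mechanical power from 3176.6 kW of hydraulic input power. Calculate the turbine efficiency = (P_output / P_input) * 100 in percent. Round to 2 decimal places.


Turbine efficiency = (output power / input power) * 100
eta = (2492.5 / 3176.6) * 100
eta = 78.46%

78.46


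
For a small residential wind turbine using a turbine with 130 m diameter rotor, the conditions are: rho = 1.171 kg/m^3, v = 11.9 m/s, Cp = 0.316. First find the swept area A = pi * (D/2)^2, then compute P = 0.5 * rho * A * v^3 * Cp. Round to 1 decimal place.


Step 1 -- Compute swept area:
  A = pi * (D/2)^2 = pi * (130/2)^2 = 13273.23 m^2
Step 2 -- Apply wind power equation:
  P = 0.5 * rho * A * v^3 * Cp
  v^3 = 11.9^3 = 1685.159
  P = 0.5 * 1.171 * 13273.23 * 1685.159 * 0.316
  P = 4138390.3 W

4138390.3


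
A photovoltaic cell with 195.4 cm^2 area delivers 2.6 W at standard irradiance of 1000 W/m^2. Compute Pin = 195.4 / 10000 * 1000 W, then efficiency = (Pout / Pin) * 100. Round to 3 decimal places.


First compute the input power:
  Pin = area_cm2 / 10000 * G = 195.4 / 10000 * 1000 = 19.54 W
Then compute efficiency:
  Efficiency = (Pout / Pin) * 100 = (2.6 / 19.54) * 100
  Efficiency = 13.306%

13.306


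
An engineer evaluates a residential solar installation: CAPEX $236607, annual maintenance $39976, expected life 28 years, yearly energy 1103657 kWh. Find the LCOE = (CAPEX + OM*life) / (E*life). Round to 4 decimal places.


Total cost = CAPEX + OM * lifetime = 236607 + 39976 * 28 = 236607 + 1119328 = 1355935
Total generation = annual * lifetime = 1103657 * 28 = 30902396 kWh
LCOE = 1355935 / 30902396
LCOE = 0.0439 $/kWh

0.0439
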